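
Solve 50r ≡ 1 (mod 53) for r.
Since 53 is prime, by Fermat 50^(-1) ≡ 50^{51} ≡ 35 (mod 53). Verify: 50 × 35 = 1750 ≡ 1 (mod 53)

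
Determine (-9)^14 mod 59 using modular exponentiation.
By repeated squaring mod 59: (-9)^{1}≡50, (-9)^{2}≡22, (-9)^{4}≡12, (-9)^{8}≡26. Then (-9)^{14} = (-9)^{8+4+2} ≡ 26 × 12 × 22 ≡ 20 mod 59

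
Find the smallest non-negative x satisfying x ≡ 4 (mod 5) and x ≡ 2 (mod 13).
M = 5 × 13 = 65. M₁ = 13, y₁ ≡ 2 (mod 5). M₂ = 5, y₂ ≡ 8 (mod 13). x = 4×13×2 + 2×5×8 ≡ 54 (mod 65)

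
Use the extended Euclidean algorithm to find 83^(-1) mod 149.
Extended GCD: 83(-70) + 149(39) = 1. So 83^(-1) ≡ -70 ≡ 79 (mod 149). Verify: 83 × 79 = 6557 ≡ 1 (mod 149)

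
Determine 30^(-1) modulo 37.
Since 37 is prime, by Fermat 30^(-1) ≡ 30^{35} ≡ 21 (mod 37). Verify: 30 × 21 = 630 ≡ 1 (mod 37)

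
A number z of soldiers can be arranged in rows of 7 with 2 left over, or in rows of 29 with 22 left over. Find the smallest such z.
M = 7 × 29 = 203. M₁ = 29, y₁ ≡ 1 (mod 7). M₂ = 7, y₂ ≡ 25 (mod 29). z = 2×29×1 + 22×7×25 ≡ 51 (mod 203)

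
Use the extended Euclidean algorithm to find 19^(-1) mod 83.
Extended GCD: 19(35) + 83(-8) = 1. So 19^(-1) ≡ 35 (mod 83). Verify: 19 × 35 = 665 ≡ 1 (mod 83)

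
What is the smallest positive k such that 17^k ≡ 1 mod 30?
Powers of 17 mod 30: 17^1≡17, 17^2≡19, 17^3≡23, 17^4≡1. ord_30(17) = 4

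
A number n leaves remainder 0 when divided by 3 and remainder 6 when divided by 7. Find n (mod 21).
M = 3 × 7 = 21. M₁ = 7, y₁ ≡ 1 (mod 3). M₂ = 3, y₂ ≡ 5 (mod 7). n = 0×7×1 + 6×3×5 ≡ 6 (mod 21)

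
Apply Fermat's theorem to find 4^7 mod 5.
By Fermat: 4^{4} ≡ 1 mod 5. So 4^{7} = 4^{4} · 4^{3} ≡ 4^{3} ≡ 4 mod 5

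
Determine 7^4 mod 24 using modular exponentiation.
7^{4} = 2401 ≡ 1 mod 24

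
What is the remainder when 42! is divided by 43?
By Wilson's theorem, (42)! ≡ -1 ≡ 42 mod 43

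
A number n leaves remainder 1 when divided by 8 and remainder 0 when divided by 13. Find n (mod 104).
M = 8 × 13 = 104. M₁ = 13, y₁ ≡ 5 (mod 8). M₂ = 8, y₂ ≡ 5 (mod 13). n = 1×13×5 + 0×8×5 ≡ 65 (mod 104)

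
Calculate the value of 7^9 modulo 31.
By repeated squaring (mod 31): 7^{1}≡7, 7^{2}≡18, 7^{4}≡14, 7^{8}≡10. Then 7^{9} = 7^{8+1} ≡ 10 × 7 ≡ 8 (mod 31)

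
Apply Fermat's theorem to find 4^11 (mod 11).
By Fermat: 4^{10} ≡ 1 (mod 11). So 4^{11} = 4^{10} · 4^{1} ≡ 4^{1} ≡ 4 (mod 11)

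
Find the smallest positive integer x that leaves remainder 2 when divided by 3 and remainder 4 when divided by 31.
M = 3 × 31 = 93. M₁ = 31, y₁ ≡ 1 (mod 3). M₂ = 3, y₂ ≡ 21 (mod 31). x = 2×31×1 + 4×3×21 ≡ 35 (mod 93)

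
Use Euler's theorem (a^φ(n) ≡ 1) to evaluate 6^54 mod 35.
By Euler: 6^{24} ≡ 1 mod 35 since gcd(6, 35) = 1. 54 = 2×24 + 6. So 6^{54} ≡ 6^{6} ≡ 1 mod 35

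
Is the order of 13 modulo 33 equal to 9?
Powers of 13 mod 33: 13^1≡13, 13^2≡4, 13^3≡19, 13^4≡16, 13^5≡10, 13^6≡31, 13^7≡7, 13^8≡25, 13^9≡28, 13^10≡1. 13^9≡28≢1, so ord ≠ 9. No, the actual order is 10.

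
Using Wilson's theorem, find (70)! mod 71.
By Wilson's theorem, (70)! ≡ -1 ≡ 70 (mod 71)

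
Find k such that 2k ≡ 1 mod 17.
Since 17 is prime, by Fermat 2^(-1) ≡ 2^{15} ≡ 9 mod 17. Verify: 2 × 9 = 18 ≡ 1 mod 17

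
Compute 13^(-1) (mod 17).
Since 17 is prime, by Fermat 13^(-1) ≡ 13^{15} ≡ 4 (mod 17). Verify: 13 × 4 = 52 ≡ 1 (mod 17)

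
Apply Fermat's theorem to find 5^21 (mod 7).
By Fermat: 5^{6} ≡ 1 (mod 7). 21 = 3×6 + 3. So 5^{21} ≡ 5^{3} ≡ 6 (mod 7)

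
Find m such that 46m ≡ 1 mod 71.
Since 71 is prime, by Fermat 46^(-1) ≡ 46^{69} ≡ 17 mod 71. Verify: 46 × 17 = 782 ≡ 1 mod 71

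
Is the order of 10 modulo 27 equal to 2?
Powers of 10 mod 27: 10^1≡10, 10^2≡19, 10^3≡1. 10^2≡19≢1, so ord ≠ 2. No, the actual order is 3.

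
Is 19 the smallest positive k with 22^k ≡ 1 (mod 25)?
Powers of 22 mod 25: 22^1≡22, 22^2≡9, 22^3≡23, 22^4≡6, 22^5≡7, 22^6≡4, 22^7≡13, 22^8≡11, 22^9≡17, 22^10≡24, 22^11≡3, 22^12≡16, 22^13≡2, 22^14≡19, 22^15≡18, 22^16≡21, 22^17≡12, 22^18≡14, 22^19≡8, 22^20≡1. 22^19≡8≢1, so ord ≠ 19. No, the actual order is 20.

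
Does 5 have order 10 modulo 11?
5^{5} ≡ 1 mod 11 and 5 < 10, so ord_11(5) = 5 ≠ 10 and 5 is not a primitive root.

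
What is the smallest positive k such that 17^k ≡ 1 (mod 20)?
Powers of 17 mod 20: 17^1≡17, 17^2≡9, 17^3≡13, 17^4≡1. So the order of 17 is 4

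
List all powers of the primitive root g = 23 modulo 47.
23^1, 23^2, ..., 23^{46} mod 47: [23, 12, 41, 3, 22, 36, 29, 9, 19, 14, 40, 27, 10, 42, 26, 34, 30, 32, 31, 8, 43, 2, 46, 24, 35, 6, 44, 25, 11, 18, 38, 28, 33, 7, 20, 37, 5, 21, 13, 17, 15, 16, 39, 4, 45, 1]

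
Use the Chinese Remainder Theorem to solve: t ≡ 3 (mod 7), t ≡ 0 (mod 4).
M = 7 × 4 = 28. M₁ = 4, y₁ ≡ 2 (mod 7). M₂ = 7, y₂ ≡ 3 (mod 4). t = 3×4×2 + 0×7×3 ≡ 24 (mod 28)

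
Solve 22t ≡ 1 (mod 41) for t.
Since 41 is prime, by Fermat 22^(-1) ≡ 22^{39} ≡ 28 (mod 41). Verify: 22 × 28 = 616 ≡ 1 (mod 41)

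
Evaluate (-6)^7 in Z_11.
By repeated squaring (mod 11): (-6)^{1}≡5, (-6)^{2}≡3, (-6)^{4}≡9. Then (-6)^{7} = (-6)^{4+2+1} ≡ 9 × 3 × 5 ≡ 3 (mod 11)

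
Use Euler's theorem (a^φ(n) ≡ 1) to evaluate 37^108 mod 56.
By Euler: 37^{24} ≡ 1 (mod 56) since gcd(37, 56) = 1. 108 = 4×24 + 12. So 37^{108} ≡ 37^{12} ≡ 1 (mod 56)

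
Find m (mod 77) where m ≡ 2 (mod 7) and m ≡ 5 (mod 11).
M = 7 × 11 = 77. M₁ = 11, y₁ ≡ 2 (mod 7). M₂ = 7, y₂ ≡ 8 (mod 11). m = 2×11×2 + 5×7×8 ≡ 16 (mod 77)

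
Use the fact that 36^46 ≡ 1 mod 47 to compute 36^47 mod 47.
By Fermat: 36^{46} ≡ 1 mod 47. So 36^{47} = 36^{46} · 36^{1} ≡ 36^{1} ≡ 36 mod 47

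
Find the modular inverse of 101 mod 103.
Since 103 is prime, by Fermat 101^(-1) ≡ 101^{101} ≡ 51 (mod 103). Verify: 101 × 51 = 5151 ≡ 1 (mod 103)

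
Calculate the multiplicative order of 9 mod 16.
Powers of 9 mod 16: 9^1≡9, 9^2≡1. So the order of 9 is 2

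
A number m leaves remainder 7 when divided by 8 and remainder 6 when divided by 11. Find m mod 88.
M = 8 × 11 = 88. M₁ = 11, y₁ ≡ 3 mod 8. M₂ = 8, y₂ ≡ 7 mod 11. m = 7×11×3 + 6×8×7 ≡ 39 mod 88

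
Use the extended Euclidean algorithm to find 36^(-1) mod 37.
Extended GCD: 36(-1) + 37(1) = 1. So 36^(-1) ≡ -1 ≡ 36 (mod 37). Verify: 36 × 36 = 1296 ≡ 1 (mod 37)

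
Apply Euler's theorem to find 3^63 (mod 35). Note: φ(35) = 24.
By Euler: 3^{24} ≡ 1 (mod 35) since gcd(3, 35) = 1. 63 = 2×24 + 15. So 3^{63} ≡ 3^{15} ≡ 27 (mod 35)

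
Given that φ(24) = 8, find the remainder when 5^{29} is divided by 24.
By Euler: 5^{8} ≡ 1 (mod 24) since gcd(5, 24) = 1. 29 = 3×8 + 5. So 5^{29} ≡ 5^{5} ≡ 5 (mod 24)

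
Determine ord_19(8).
Powers of 8 mod 19: 8^1≡8, 8^2≡7, 8^3≡18, 8^4≡11, 8^5≡12, 8^6≡1. Order = 6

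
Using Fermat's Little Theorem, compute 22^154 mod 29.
By Fermat: 22^{28} ≡ 1 mod 29. 154 = 5×28 + 14. So 22^{154} ≡ 22^{14} ≡ 1 mod 29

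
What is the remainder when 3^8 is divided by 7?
Using Fermat: 3^{6} ≡ 1 mod 7. 8 ≡ 2 mod 6. So 3^{8} ≡ 3^{2} ≡ 2 mod 7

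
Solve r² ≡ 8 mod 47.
The square roots of 8 mod 47 are 14 and 33. Verify: 14² = 196 ≡ 8 mod 47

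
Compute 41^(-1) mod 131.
Since 131 is prime, by Fermat 41^(-1) ≡ 41^{129} ≡ 16 mod 131. Verify: 41 × 16 = 656 ≡ 1 mod 131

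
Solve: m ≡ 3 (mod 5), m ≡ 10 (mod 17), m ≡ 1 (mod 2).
M = 5 × 17 × 2 = 170. M₁ = 34, y₁ ≡ 4 (mod 5). M₂ = 10, y₂ ≡ 12 (mod 17). M₃ = 85, y₃ ≡ 1 (mod 2). m = 3×34×4 + 10×10×12 + 1×85×1 ≡ 163 (mod 170)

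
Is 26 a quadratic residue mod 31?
By Euler's criterion: 26^{15} ≡ 30 mod 31. Since this equals -1 (≡ 30), 26 is not a QR.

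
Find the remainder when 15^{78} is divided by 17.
By Fermat: 15^{16} ≡ 1 mod 17. 78 = 4×16 + 14. So 15^{78} ≡ 15^{14} ≡ 13 mod 17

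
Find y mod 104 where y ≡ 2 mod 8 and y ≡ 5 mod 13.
M = 8 × 13 = 104. M₁ = 13, y₁ ≡ 5 mod 8. M₂ = 8, y₂ ≡ 5 mod 13. y = 2×13×5 + 5×8×5 ≡ 18 mod 104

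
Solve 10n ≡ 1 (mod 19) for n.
Since 19 is prime, by Fermat 10^(-1) ≡ 10^{17} ≡ 2 (mod 19). Verify: 10 × 2 = 20 ≡ 1 (mod 19)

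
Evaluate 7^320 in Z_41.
Using Fermat: 7^{40} ≡ 1 mod 41. 320 ≡ 0 mod 40. So 7^{320} ≡ 7^{0} ≡ 1 mod 41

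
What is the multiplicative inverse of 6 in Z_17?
Since 17 is prime, by Fermat 6^(-1) ≡ 6^{15} ≡ 3 (mod 17). Verify: 6 × 3 = 18 ≡ 1 (mod 17)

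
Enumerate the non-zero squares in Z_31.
Squares in Z_31*: {1, 2, 4, 5, 7, 8, 9, 10, 14, 16, 18, 19, 20, 25, 28}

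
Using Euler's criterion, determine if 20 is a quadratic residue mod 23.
By Euler's criterion: 20^{11} ≡ 22 (mod 23). Since this equals -1 (≡ 22), 20 is not a QR.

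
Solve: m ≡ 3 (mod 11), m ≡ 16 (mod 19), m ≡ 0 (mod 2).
M = 11 × 19 × 2 = 418. M₁ = 38, y₁ ≡ 9 (mod 11). M₂ = 22, y₂ ≡ 13 (mod 19). M₃ = 209, y₃ ≡ 1 (mod 2). m = 3×38×9 + 16×22×13 + 0×209×1 ≡ 168 (mod 418)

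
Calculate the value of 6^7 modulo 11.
By repeated squaring mod 11: 6^{1}≡6, 6^{2}≡3, 6^{4}≡9. Then 6^{7} = 6^{4+2+1} ≡ 9 × 3 × 6 ≡ 8 mod 11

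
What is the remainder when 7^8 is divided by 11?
By repeated squaring mod 11: 7^{1}≡7, 7^{2}≡5, 7^{4}≡3, 7^{8}≡9. So 7^{8} ≡ 9 mod 11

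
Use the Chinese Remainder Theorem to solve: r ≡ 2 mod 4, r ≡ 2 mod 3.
M = 4 × 3 = 12. M₁ = 3, y₁ ≡ 3 mod 4. M₂ = 4, y₂ ≡ 1 mod 3. r = 2×3×3 + 2×4×1 ≡ 2 mod 12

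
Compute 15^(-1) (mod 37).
Since 37 is prime, by Fermat 15^(-1) ≡ 15^{35} ≡ 5 (mod 37). Verify: 15 × 5 = 75 ≡ 1 (mod 37)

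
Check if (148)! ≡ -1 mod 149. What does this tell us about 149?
(148)! mod 149 = 148. Since this equals -1 mod 149, Wilson confirms 149 is prime.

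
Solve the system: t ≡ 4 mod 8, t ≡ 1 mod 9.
M = 8 × 9 = 72. M₁ = 9, y₁ ≡ 1 mod 8. M₂ = 8, y₂ ≡ 8 mod 9. t = 4×9×1 + 1×8×8 ≡ 28 mod 72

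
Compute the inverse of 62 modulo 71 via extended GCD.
Extended GCD: 62(-8) + 71(7) = 1. So 62^(-1) ≡ -8 ≡ 63 (mod 71). Verify: 62 × 63 = 3906 ≡ 1 (mod 71)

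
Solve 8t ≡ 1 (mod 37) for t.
Since 37 is prime, by Fermat 8^(-1) ≡ 8^{35} ≡ 14 (mod 37). Verify: 8 × 14 = 112 ≡ 1 (mod 37)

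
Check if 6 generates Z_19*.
6^{9} ≡ 1 (mod 19) and 9 < 18, so ord_19(6) = 9 ≠ 18 and 6 is not a primitive root.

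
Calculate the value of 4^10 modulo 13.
By repeated squaring mod 13: 4^{1}≡4, 4^{2}≡3, 4^{4}≡9, 4^{8}≡3. Then 4^{10} = 4^{8+2} ≡ 3 × 3 ≡ 9 mod 13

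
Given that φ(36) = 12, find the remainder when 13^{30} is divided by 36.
By Euler: 13^{12} ≡ 1 mod 36 since gcd(13, 36) = 1. 30 = 2×12 + 6. So 13^{30} ≡ 13^{6} ≡ 1 mod 36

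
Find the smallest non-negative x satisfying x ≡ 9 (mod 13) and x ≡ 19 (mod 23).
M = 13 × 23 = 299. M₁ = 23, y₁ ≡ 4 (mod 13). M₂ = 13, y₂ ≡ 16 (mod 23). x = 9×23×4 + 19×13×16 ≡ 295 (mod 299)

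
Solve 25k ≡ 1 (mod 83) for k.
Since 83 is prime, by Fermat 25^(-1) ≡ 25^{81} ≡ 10 (mod 83). Verify: 25 × 10 = 250 ≡ 1 (mod 83)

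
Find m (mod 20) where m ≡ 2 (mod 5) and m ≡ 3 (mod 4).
M = 5 × 4 = 20. M₁ = 4, y₁ ≡ 4 (mod 5). M₂ = 5, y₂ ≡ 1 (mod 4). m = 2×4×4 + 3×5×1 ≡ 7 (mod 20)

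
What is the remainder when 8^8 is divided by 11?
By repeated squaring mod 11: 8^{1}≡8, 8^{2}≡9, 8^{4}≡4, 8^{8}≡5. So 8^{8} ≡ 5 mod 11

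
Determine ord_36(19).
Powers of 19 mod 36: 19^1≡19, 19^2≡1. Order = 2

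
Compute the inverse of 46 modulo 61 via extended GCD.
Extended GCD: 46(4) + 61(-3) = 1. So 46^(-1) ≡ 4 (mod 61). Verify: 46 × 4 = 184 ≡ 1 (mod 61)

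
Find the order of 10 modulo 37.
Powers of 10 mod 37: 10^1≡10, 10^2≡26, 10^3≡1. ord_37(10) = 3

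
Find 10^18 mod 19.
Using Fermat: 10^{18} ≡ 1 mod 19. 18 ≡ 0 mod 18. So 10^{18} ≡ 10^{0} ≡ 1 mod 19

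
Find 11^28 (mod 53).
By repeated squaring (mod 53): 11^{1}≡11, 11^{2}≡15, 11^{4}≡13, 11^{8}≡10, 11^{16}≡47. Then 11^{28} = 11^{16+8+4} ≡ 47 × 10 × 13 ≡ 15 (mod 53)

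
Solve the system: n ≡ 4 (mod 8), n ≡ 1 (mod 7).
M = 8 × 7 = 56. M₁ = 7, y₁ ≡ 7 (mod 8). M₂ = 8, y₂ ≡ 1 (mod 7). n = 4×7×7 + 1×8×1 ≡ 36 (mod 56)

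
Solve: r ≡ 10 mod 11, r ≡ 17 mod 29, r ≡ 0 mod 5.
M = 11 × 29 × 5 = 1595. M₁ = 145, y₁ ≡ 6 mod 11. M₂ = 55, y₂ ≡ 19 mod 29. M₃ = 319, y₃ ≡ 4 mod 5. r = 10×145×6 + 17×55×19 + 0×319×4 ≡ 945 mod 1595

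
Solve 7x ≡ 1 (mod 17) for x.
Since 17 is prime, by Fermat 7^(-1) ≡ 7^{15} ≡ 5 (mod 17). Verify: 7 × 5 = 35 ≡ 1 (mod 17)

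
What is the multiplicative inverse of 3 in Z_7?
Since 7 is prime, by Fermat 3^(-1) ≡ 3^{5} ≡ 5 (mod 7). Verify: 3 × 5 = 15 ≡ 1 (mod 7)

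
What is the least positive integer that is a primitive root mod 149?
g = 2. For each prime q|148: 2^{74}≡148, 2^{4}≡16, none ≡ 1, so ord_149(2) = 148 and 2 is a primitive root.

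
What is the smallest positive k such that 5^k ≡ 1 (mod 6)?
Powers of 5 mod 6: 5^1≡5, 5^2≡1. So the order of 5 is 2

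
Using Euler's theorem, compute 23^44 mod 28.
By Euler: 23^{12} ≡ 1 mod 28 since gcd(23, 28) = 1. 44 = 3×12 + 8. So 23^{44} ≡ 23^{8} ≡ 25 mod 28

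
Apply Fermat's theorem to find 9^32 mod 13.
By Fermat: 9^{12} ≡ 1 mod 13. 32 = 2×12 + 8. So 9^{32} ≡ 9^{8} ≡ 3 mod 13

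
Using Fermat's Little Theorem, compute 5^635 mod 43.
By Fermat: 5^{42} ≡ 1 mod 43. 635 ≡ 5 mod 42. So 5^{635} ≡ 5^{5} ≡ 29 mod 43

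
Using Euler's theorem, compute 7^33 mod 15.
By Euler: 7^{8} ≡ 1 (mod 15) since gcd(7, 15) = 1. 33 = 4×8 + 1. So 7^{33} ≡ 7^{1} ≡ 7 (mod 15)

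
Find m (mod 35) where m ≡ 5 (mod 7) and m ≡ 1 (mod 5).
M = 7 × 5 = 35. M₁ = 5, y₁ ≡ 3 (mod 7). M₂ = 7, y₂ ≡ 3 (mod 5). m = 5×5×3 + 1×7×3 ≡ 26 (mod 35)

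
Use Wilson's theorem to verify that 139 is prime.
(138)! mod 139 = 138. Since this equals -1 mod 139, Wilson confirms 139 is prime.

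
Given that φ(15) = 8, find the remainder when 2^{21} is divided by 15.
By Euler: 2^{8} ≡ 1 (mod 15) since gcd(2, 15) = 1. 21 = 2×8 + 5. So 2^{21} ≡ 2^{5} ≡ 2 (mod 15)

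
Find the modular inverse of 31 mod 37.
Since 37 is prime, by Fermat 31^(-1) ≡ 31^{35} ≡ 6 (mod 37). Verify: 31 × 6 = 186 ≡ 1 (mod 37)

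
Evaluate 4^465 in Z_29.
Using Fermat: 4^{28} ≡ 1 mod 29. 465 ≡ 17 mod 28. So 4^{465} ≡ 4^{17} ≡ 6 mod 29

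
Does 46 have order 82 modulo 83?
ord_83(46) divides 82. For each prime q|82: 46^{41}≡82, 46^{2}≡41, none ≡ 1. So 46 has order 82 and is a primitive root mod 83.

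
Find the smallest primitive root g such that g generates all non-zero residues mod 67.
g = 2. Powers: [2, 4, 8, 16, 32, 64, ...] generates all 66 non-zero residues.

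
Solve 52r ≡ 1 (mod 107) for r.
Since 107 is prime, by Fermat 52^(-1) ≡ 52^{105} ≡ 35 (mod 107). Verify: 52 × 35 = 1820 ≡ 1 (mod 107)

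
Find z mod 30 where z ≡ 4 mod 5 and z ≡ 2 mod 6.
M = 5 × 6 = 30. M₁ = 6, y₁ ≡ 1 mod 5. M₂ = 5, y₂ ≡ 5 mod 6. z = 4×6×1 + 2×5×5 ≡ 14 mod 30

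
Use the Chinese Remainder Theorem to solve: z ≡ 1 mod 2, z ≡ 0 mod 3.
M = 2 × 3 = 6. M₁ = 3, y₁ ≡ 1 mod 2. M₂ = 2, y₂ ≡ 2 mod 3. z = 1×3×1 + 0×2×2 ≡ 3 mod 6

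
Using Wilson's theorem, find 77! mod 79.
(78)! = (77)! × (78) ≡ -1 mod 79. So (77)! ≡ -1 × (78)^(-1) ≡ (-1)×(-1) = 1 mod 79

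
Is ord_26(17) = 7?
Powers of 17 mod 26: 17^1≡17, 17^2≡3, 17^3≡25, 17^4≡9, 17^5≡23, 17^6≡1. Already 17^6≡1, so the order is 6 < 7. No, the actual order is 6.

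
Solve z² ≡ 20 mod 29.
The square roots of 20 mod 29 are 7 and 22. Verify: 7² = 49 ≡ 20 mod 29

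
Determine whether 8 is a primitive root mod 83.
ord_83(8) divides 82. For each prime q|82: 8^{41}≡82, 8^{2}≡64, none ≡ 1. So 8 has order 82 and is a primitive root mod 83.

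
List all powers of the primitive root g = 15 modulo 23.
15^1, 15^2, ..., 15^{22} mod 23: [15, 18, 17, 2, 7, 13, 11, 4, 14, 3, 22, 8, 5, 6, 21, 16, 10, 12, 19, 9, 20, 1]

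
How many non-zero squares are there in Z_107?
The squaring map on Z_107* is 2-to-1, so there are (106)/2 = 53 QRs.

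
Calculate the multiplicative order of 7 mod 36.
Powers of 7 mod 36: 7^1≡7, 7^2≡13, 7^3≡19, 7^4≡25, 7^5≡31, 7^6≡1. ord_36(7) = 6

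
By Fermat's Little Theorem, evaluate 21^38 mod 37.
By Fermat: 21^{36} ≡ 1 mod 37. So 21^{38} = 21^{36} · 21^{2} ≡ 21^{2} ≡ 34 mod 37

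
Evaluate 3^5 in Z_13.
By repeated squaring (mod 13): 3^{1}≡3, 3^{2}≡9, 3^{4}≡3. Then 3^{5} = 3^{4+1} ≡ 3 × 3 ≡ 9 (mod 13)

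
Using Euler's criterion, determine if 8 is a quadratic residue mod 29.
By Euler's criterion: 8^{14} ≡ 28 mod 29. Since this equals -1 (≡ 28), 8 is not a QR.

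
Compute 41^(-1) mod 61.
Since 61 is prime, by Fermat 41^(-1) ≡ 41^{59} ≡ 3 mod 61. Verify: 41 × 3 = 123 ≡ 1 mod 61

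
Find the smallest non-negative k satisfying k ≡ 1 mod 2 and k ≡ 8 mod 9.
M = 2 × 9 = 18. M₁ = 9, y₁ ≡ 1 mod 2. M₂ = 2, y₂ ≡ 5 mod 9. k = 1×9×1 + 8×2×5 ≡ 17 mod 18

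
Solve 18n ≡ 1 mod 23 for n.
Since 23 is prime, by Fermat 18^(-1) ≡ 18^{21} ≡ 9 mod 23. Verify: 18 × 9 = 162 ≡ 1 mod 23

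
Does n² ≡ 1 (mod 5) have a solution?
By Euler's criterion: 1^{2} ≡ 1 (mod 5). Since this equals 1, 1 is a QR.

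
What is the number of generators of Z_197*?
There are φ(197-1) = φ(196) = 84 primitive roots modulo 197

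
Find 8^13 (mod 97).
By repeated squaring (mod 97): 8^{1}≡8, 8^{2}≡64, 8^{4}≡22, 8^{8}≡96. Then 8^{13} = 8^{8+4+1} ≡ 96 × 22 × 8 ≡ 18 (mod 97)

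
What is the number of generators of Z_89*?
There are φ(89-1) = φ(88) = 40 primitive roots modulo 89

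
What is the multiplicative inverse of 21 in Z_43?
Since 43 is prime, by Fermat 21^(-1) ≡ 21^{41} ≡ 41 mod 43. Verify: 21 × 41 = 861 ≡ 1 mod 43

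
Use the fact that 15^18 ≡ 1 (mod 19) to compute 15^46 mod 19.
By Fermat: 15^{18} ≡ 1 (mod 19). 46 = 2×18 + 10. So 15^{46} ≡ 15^{10} ≡ 4 (mod 19)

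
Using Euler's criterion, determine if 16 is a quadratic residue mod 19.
By Euler's criterion: 16^{9} ≡ 1 mod 19. Since this equals 1, 16 is a QR.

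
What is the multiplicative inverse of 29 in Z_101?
Since 101 is prime, by Fermat 29^(-1) ≡ 29^{99} ≡ 7 (mod 101). Verify: 29 × 7 = 203 ≡ 1 (mod 101)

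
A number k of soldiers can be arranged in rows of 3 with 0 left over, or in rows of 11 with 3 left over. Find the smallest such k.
M = 3 × 11 = 33. M₁ = 11, y₁ ≡ 2 (mod 3). M₂ = 3, y₂ ≡ 4 (mod 11). k = 0×11×2 + 3×3×4 ≡ 3 (mod 33)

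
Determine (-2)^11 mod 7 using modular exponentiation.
Using Fermat: (-2)^{6} ≡ 1 mod 7. 11 ≡ 5 mod 6. So (-2)^{11} ≡ (-2)^{5} ≡ 3 mod 7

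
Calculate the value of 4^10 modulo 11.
Using Fermat: 4^{10} ≡ 1 mod 11. 10 ≡ 0 mod 10. So 4^{10} ≡ 4^{0} ≡ 1 mod 11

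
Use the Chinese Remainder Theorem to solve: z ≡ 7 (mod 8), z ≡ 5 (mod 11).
M = 8 × 11 = 88. M₁ = 11, y₁ ≡ 3 (mod 8). M₂ = 8, y₂ ≡ 7 (mod 11). z = 7×11×3 + 5×8×7 ≡ 71 (mod 88)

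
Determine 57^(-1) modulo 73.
Since 73 is prime, by Fermat 57^(-1) ≡ 57^{71} ≡ 41 (mod 73). Verify: 57 × 41 = 2337 ≡ 1 (mod 73)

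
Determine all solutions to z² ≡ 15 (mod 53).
The square roots of 15 mod 53 are 42 and 11. Verify: 42² = 1764 ≡ 15 (mod 53)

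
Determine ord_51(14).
Powers of 14 mod 51: 14^1≡14, 14^2≡43, 14^3≡41, 14^4≡13, 14^5≡29, 14^6≡49, 14^7≡23, 14^8≡16, 14^9≡20, 14^10≡25, 14^11≡44, 14^12≡4, 14^13≡5, 14^14≡19, 14^15≡11, 14^16≡1. ord_51(14) = 16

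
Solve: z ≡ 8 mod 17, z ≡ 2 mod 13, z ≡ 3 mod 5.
M = 17 × 13 × 5 = 1105. M₁ = 65, y₁ ≡ 11 mod 17. M₂ = 85, y₂ ≡ 2 mod 13. M₃ = 221, y₃ ≡ 1 mod 5. z = 8×65×11 + 2×85×2 + 3×221×1 ≡ 93 mod 1105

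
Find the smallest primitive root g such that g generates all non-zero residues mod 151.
g = 6. Powers: [6, 36, 65, 88, 75, 148, 133, 43, 107, 38, ...] generates all 150 non-zero residues.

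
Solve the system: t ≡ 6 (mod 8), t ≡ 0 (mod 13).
M = 8 × 13 = 104. M₁ = 13, y₁ ≡ 5 (mod 8). M₂ = 8, y₂ ≡ 5 (mod 13). t = 6×13×5 + 0×8×5 ≡ 78 (mod 104)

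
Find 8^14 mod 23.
By repeated squaring mod 23: 8^{1}≡8, 8^{2}≡18, 8^{4}≡2, 8^{8}≡4. Then 8^{14} = 8^{8+4+2} ≡ 4 × 2 × 18 ≡ 6 mod 23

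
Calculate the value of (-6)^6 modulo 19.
By repeated squaring mod 19: (-6)^{1}≡13, (-6)^{2}≡17, (-6)^{4}≡4. Then (-6)^{6} = (-6)^{4+2} ≡ 4 × 17 ≡ 11 mod 19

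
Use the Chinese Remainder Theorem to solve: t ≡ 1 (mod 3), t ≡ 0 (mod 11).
M = 3 × 11 = 33. M₁ = 11, y₁ ≡ 2 (mod 3). M₂ = 3, y₂ ≡ 4 (mod 11). t = 1×11×2 + 0×3×4 ≡ 22 (mod 33)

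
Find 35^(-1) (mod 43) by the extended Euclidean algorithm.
Extended GCD: 35(16) + 43(-13) = 1. So 35^(-1) ≡ 16 (mod 43). Verify: 35 × 16 = 560 ≡ 1 (mod 43)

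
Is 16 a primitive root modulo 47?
16^{23} ≡ 1 (mod 47) and 23 < 46, so ord_47(16) = 23 ≠ 46 and 16 is not a primitive root.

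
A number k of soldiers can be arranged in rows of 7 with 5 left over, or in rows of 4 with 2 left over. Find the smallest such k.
M = 7 × 4 = 28. M₁ = 4, y₁ ≡ 2 mod 7. M₂ = 7, y₂ ≡ 3 mod 4. k = 5×4×2 + 2×7×3 ≡ 26 mod 28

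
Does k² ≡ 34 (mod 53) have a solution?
By Euler's criterion: 34^{26} ≡ 52 (mod 53). Since this equals -1 (≡ 52), 34 is not a QR.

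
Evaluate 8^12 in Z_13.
Using Fermat: 8^{12} ≡ 1 (mod 13). 12 ≡ 0 (mod 12). So 8^{12} ≡ 8^{0} ≡ 1 (mod 13)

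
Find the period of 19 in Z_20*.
Powers of 19 mod 20: 19^1≡19, 19^2≡1. So the order of 19 is 2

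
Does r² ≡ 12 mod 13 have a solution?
By Euler's criterion: 12^{6} ≡ 1 mod 13. Since this equals 1, 12 is a QR.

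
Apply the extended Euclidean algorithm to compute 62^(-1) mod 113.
Extended GCD: 62(31) + 113(-17) = 1. So 62^(-1) ≡ 31 (mod 113). Verify: 62 × 31 = 1922 ≡ 1 (mod 113)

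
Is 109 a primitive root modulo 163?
ord_163(109) divides 162. For each prime q|162: 109^{81}≡162, 109^{54}≡104, none ≡ 1. So 109 has order 162 and is a primitive root mod 163.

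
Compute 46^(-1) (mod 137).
Since 137 is prime, by Fermat 46^(-1) ≡ 46^{135} ≡ 3 (mod 137). Verify: 46 × 3 = 138 ≡ 1 (mod 137)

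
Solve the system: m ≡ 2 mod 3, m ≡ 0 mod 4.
M = 3 × 4 = 12. M₁ = 4, y₁ ≡ 1 mod 3. M₂ = 3, y₂ ≡ 3 mod 4. m = 2×4×1 + 0×3×3 ≡ 8 mod 12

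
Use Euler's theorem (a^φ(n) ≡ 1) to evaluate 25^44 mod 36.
By Euler: 25^{12} ≡ 1 (mod 36) since gcd(25, 36) = 1. 44 = 3×12 + 8. So 25^{44} ≡ 25^{8} ≡ 13 (mod 36)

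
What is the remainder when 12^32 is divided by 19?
Using Fermat: 12^{18} ≡ 1 (mod 19). 32 ≡ 14 (mod 18). So 12^{32} ≡ 12^{14} ≡ 11 (mod 19)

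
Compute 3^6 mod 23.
By repeated squaring (mod 23): 3^{1}≡3, 3^{2}≡9, 3^{4}≡12. Then 3^{6} = 3^{4+2} ≡ 12 × 9 ≡ 16 (mod 23)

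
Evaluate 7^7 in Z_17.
By repeated squaring (mod 17): 7^{1}≡7, 7^{2}≡15, 7^{4}≡4. Then 7^{7} = 7^{4+2+1} ≡ 4 × 15 × 7 ≡ 12 (mod 17)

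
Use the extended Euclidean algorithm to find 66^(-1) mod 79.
Extended GCD: 66(6) + 79(-5) = 1. So 66^(-1) ≡ 6 (mod 79). Verify: 66 × 6 = 396 ≡ 1 (mod 79)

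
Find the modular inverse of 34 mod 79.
Since 79 is prime, by Fermat 34^(-1) ≡ 34^{77} ≡ 7 mod 79. Verify: 34 × 7 = 238 ≡ 1 mod 79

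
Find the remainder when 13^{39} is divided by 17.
By Fermat: 13^{16} ≡ 1 mod 17. 39 = 2×16 + 7. So 13^{39} ≡ 13^{7} ≡ 4 mod 17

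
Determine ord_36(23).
Powers of 23 mod 36: 23^1≡23, 23^2≡25, 23^3≡35, 23^4≡13, 23^5≡11, 23^6≡1. So the order of 23 is 6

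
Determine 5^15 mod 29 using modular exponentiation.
By repeated squaring mod 29: 5^{1}≡5, 5^{2}≡25, 5^{4}≡16, 5^{8}≡24. Then 5^{15} = 5^{8+4+2+1} ≡ 24 × 16 × 25 × 5 ≡ 5 mod 29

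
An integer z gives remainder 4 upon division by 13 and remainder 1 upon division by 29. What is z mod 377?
M = 13 × 29 = 377. M₁ = 29, y₁ ≡ 9 mod 13. M₂ = 13, y₂ ≡ 9 mod 29. z = 4×29×9 + 1×13×9 ≡ 30 mod 377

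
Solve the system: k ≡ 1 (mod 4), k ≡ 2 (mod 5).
M = 4 × 5 = 20. M₁ = 5, y₁ ≡ 1 (mod 4). M₂ = 4, y₂ ≡ 4 (mod 5). k = 1×5×1 + 2×4×4 ≡ 17 (mod 20)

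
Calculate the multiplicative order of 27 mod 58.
Powers of 27 mod 58: 27^1≡27, 27^2≡33, 27^3≡21, 27^4≡45, 27^5≡55, 27^6≡35, 27^7≡17, 27^8≡53, 27^9≡39, 27^10≡9, 27^11≡11, 27^12≡7, 27^13≡15, 27^14≡57, 27^15≡31, 27^16≡25, 27^17≡37, 27^18≡13, 27^19≡3, 27^20≡23, 27^21≡41, 27^22≡5, 27^23≡19, 27^24≡49, 27^25≡47, 27^26≡51, 27^27≡43, 27^28≡1. So the order of 27 is 28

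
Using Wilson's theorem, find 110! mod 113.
(112)! = (110)! × (111) × (112) ≡ -1 mod 113. So (110)! ≡ -1 × [(112)(111)]^(-1) ≡ 56 mod 113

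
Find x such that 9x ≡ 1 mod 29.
Since 29 is prime, by Fermat 9^(-1) ≡ 9^{27} ≡ 13 mod 29. Verify: 9 × 13 = 117 ≡ 1 mod 29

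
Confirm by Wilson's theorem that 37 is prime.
(36)! mod 37 = 36. Since this equals -1 (mod 37), Wilson confirms 37 is prime.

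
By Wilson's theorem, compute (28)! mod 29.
By Wilson's theorem, (28)! ≡ -1 ≡ 28 mod 29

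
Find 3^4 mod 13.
3^{4} = 81 ≡ 3 mod 13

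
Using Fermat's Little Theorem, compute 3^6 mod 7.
By Fermat's Little Theorem, 3^{6} ≡ 1 mod 7 since 7 is prime and gcd(3, 7) = 1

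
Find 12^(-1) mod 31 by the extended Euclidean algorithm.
Extended GCD: 12(13) + 31(-5) = 1. So 12^(-1) ≡ 13 mod 31. Verify: 12 × 13 = 156 ≡ 1 mod 31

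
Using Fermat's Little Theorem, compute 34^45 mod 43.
By Fermat: 34^{42} ≡ 1 (mod 43). So 34^{45} = 34^{42} · 34^{3} ≡ 34^{3} ≡ 2 (mod 43)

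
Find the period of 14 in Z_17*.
Powers of 14 mod 17: 14^1≡14, 14^2≡9, 14^3≡7, 14^4≡13, 14^5≡12, 14^6≡15, 14^7≡6, 14^8≡16, 14^9≡3, 14^10≡8, 14^11≡10, 14^12≡4, 14^13≡5, 14^14≡2, 14^15≡11, 14^16≡1. ord_17(14) = 16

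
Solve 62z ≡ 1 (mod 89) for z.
Since 89 is prime, by Fermat 62^(-1) ≡ 62^{87} ≡ 56 (mod 89). Verify: 62 × 56 = 3472 ≡ 1 (mod 89)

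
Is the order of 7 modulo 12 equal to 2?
Powers of 7 mod 12: 7^1≡7, 7^2≡1. First k with 7^k≡1 is k=2. Yes, ord_12(7) = 2.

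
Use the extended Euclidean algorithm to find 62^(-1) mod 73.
Extended GCD: 62(-20) + 73(17) = 1. So 62^(-1) ≡ -20 ≡ 53 (mod 73). Verify: 62 × 53 = 3286 ≡ 1 (mod 73)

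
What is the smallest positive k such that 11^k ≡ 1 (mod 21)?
Powers of 11 mod 21: 11^1≡11, 11^2≡16, 11^3≡8, 11^4≡4, 11^5≡2, 11^6≡1. ord_21(11) = 6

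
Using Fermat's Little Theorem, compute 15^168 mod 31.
By Fermat: 15^{30} ≡ 1 (mod 31). 168 ≡ 18 (mod 30). So 15^{168} ≡ 15^{18} ≡ 4 (mod 31)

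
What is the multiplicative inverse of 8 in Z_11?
Since 11 is prime, by Fermat 8^(-1) ≡ 8^{9} ≡ 7 (mod 11). Verify: 8 × 7 = 56 ≡ 1 (mod 11)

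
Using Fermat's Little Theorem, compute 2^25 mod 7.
By Fermat: 2^{6} ≡ 1 (mod 7). 25 = 4×6 + 1. So 2^{25} ≡ 2^{1} ≡ 2 (mod 7)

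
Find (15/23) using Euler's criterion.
(15/23) = 15^{11} mod 23 = -1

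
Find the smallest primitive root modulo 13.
g = 2. Powers: [2, 4, 8, 3, 6, 12, ...] generates all 12 non-zero residues.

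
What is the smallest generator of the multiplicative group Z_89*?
g = 3. Powers: [3, 9, 27, 81, 65, 17, ...] generates all 88 non-zero residues.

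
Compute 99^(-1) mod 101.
Since 101 is prime, by Fermat 99^(-1) ≡ 99^{99} ≡ 50 mod 101. Verify: 99 × 50 = 4950 ≡ 1 mod 101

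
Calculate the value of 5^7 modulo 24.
By repeated squaring (mod 24): 5^{1}≡5, 5^{2}≡1, 5^{4}≡1. Then 5^{7} = 5^{4+2+1} ≡ 1 × 1 × 5 ≡ 5 (mod 24)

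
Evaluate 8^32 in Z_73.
By repeated squaring (mod 73): 8^{1}≡8, 8^{2}≡64, 8^{4}≡8, 8^{8}≡64, 8^{16}≡8, 8^{32}≡64. So 8^{32} ≡ 64 (mod 73)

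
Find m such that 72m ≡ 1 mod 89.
Since 89 is prime, by Fermat 72^(-1) ≡ 72^{87} ≡ 68 mod 89. Verify: 72 × 68 = 4896 ≡ 1 mod 89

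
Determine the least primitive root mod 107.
g = 2. For each prime q|106: 2^{53}≡106, 2^{2}≡4, none ≡ 1, so ord_107(2) = 106 and 2 is a primitive root.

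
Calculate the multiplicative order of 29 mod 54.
Powers of 29 mod 54: 29^1≡29, 29^2≡31, 29^3≡35, 29^4≡43, 29^5≡5, 29^6≡37, 29^7≡47, 29^8≡13, 29^9≡53, 29^10≡25, 29^11≡23, 29^12≡19, 29^13≡11, 29^14≡49, 29^15≡17, 29^16≡7, 29^17≡41, 29^18≡1. ord_54(29) = 18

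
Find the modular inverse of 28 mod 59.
Since 59 is prime, by Fermat 28^(-1) ≡ 28^{57} ≡ 19 (mod 59). Verify: 28 × 19 = 532 ≡ 1 (mod 59)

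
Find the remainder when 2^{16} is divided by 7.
By Fermat: 2^{6} ≡ 1 mod 7. 16 = 2×6 + 4. So 2^{16} ≡ 2^{4} ≡ 2 mod 7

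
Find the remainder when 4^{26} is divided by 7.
By Fermat: 4^{6} ≡ 1 mod 7. 26 = 4×6 + 2. So 4^{26} ≡ 4^{2} ≡ 2 mod 7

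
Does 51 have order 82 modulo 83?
51^{41} ≡ 1 mod 83 and 41 < 82, so ord_83(51) = 41 ≠ 82 and 51 is not a primitive root.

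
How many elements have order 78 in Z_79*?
There are φ(79-1) = φ(78) = 24 primitive roots modulo 79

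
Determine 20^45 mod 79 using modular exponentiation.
By repeated squaring mod 79: 20^{1}≡20, 20^{2}≡5, 20^{4}≡25, 20^{8}≡72, 20^{16}≡49, 20^{32}≡31. Then 20^{45} = 20^{32+8+4+1} ≡ 31 × 72 × 25 × 20 ≡ 46 mod 79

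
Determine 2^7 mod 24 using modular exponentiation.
By repeated squaring mod 24: 2^{1}≡2, 2^{2}≡4, 2^{4}≡16. Then 2^{7} = 2^{4+2+1} ≡ 16 × 4 × 2 ≡ 8 mod 24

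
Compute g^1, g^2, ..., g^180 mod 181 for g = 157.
157^1, 157^2, ..., 157^{180} mod 181: [157, 33, 113, 3, 109, 99, 158, 9, 146, 116, 112, 27, 76, 167, 155, 81, 47, 139, 103, 62, 141, 55, 128, 5, 61, 165, 22, 15, 2, 133, 66, 45, 6, 37, 17, 135, 18, 111, 51, 43, 54, 152, 153, 129, 162, 94, 97, 25, 124, 101, 110, 75, 10, 122, 149, 44, 30, 4, 85, 132, 90, 12, 74, 34, 89, 36, 41, 102, 86, 108, 123, 125, 77, 143, 7, 13, 50, 67, 21, 39, 150, 20, 63, 117, 88, 60, 8, 170, 83, 180, 24, 148, 68, 178, 72, 82, 23, 172, 35, 65, 69, 154, 105, 14, 26, 100, 134, 42, 78, 119, 40, 126, 53, 176, 120, 16, 159, 166, 179, 48, 115, 136, 175, 144, 164, 46, 163, 70, 130, 138, 127, 29, 28, 52, 19, 87, 84, 156, 57, 80, 71, 106, 171, 59, 32, 137, 151, 177, 96, 49, 91, 169, 107, 147, 92, 145, 140, 79, 95, 73, 58, 56, 104, 38, 174, 168, 131, 114, 160, 142, 31, 161, 118, 64, 93, 121, 173, 11, 98, 1]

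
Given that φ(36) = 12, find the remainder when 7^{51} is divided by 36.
By Euler: 7^{12} ≡ 1 (mod 36) since gcd(7, 36) = 1. 51 = 4×12 + 3. So 7^{51} ≡ 7^{3} ≡ 19 (mod 36)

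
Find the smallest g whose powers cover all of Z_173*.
g = 2. Powers: [2, 4, 8, 16, 32, 64, ...] generates all 172 non-zero residues.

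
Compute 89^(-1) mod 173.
Since 173 is prime, by Fermat 89^(-1) ≡ 89^{171} ≡ 35 mod 173. Verify: 89 × 35 = 3115 ≡ 1 mod 173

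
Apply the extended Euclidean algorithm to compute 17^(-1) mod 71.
Extended GCD: 17(-25) + 71(6) = 1. So 17^(-1) ≡ -25 ≡ 46 mod 71. Verify: 17 × 46 = 782 ≡ 1 mod 71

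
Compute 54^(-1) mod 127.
Since 127 is prime, by Fermat 54^(-1) ≡ 54^{125} ≡ 40 mod 127. Verify: 54 × 40 = 2160 ≡ 1 mod 127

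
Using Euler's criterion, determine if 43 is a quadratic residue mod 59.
By Euler's criterion: 43^{29} ≡ 58 mod 59. Since this equals -1 (≡ 58), 43 is not a QR.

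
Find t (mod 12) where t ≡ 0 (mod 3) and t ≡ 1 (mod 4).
M = 3 × 4 = 12. M₁ = 4, y₁ ≡ 1 (mod 3). M₂ = 3, y₂ ≡ 3 (mod 4). t = 0×4×1 + 1×3×3 ≡ 9 (mod 12)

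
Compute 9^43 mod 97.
By repeated squaring mod 97: 9^{1}≡9, 9^{2}≡81, 9^{4}≡62, 9^{8}≡61, 9^{16}≡35, 9^{32}≡61. Then 9^{43} = 9^{32+8+2+1} ≡ 61 × 61 × 81 × 9 ≡ 4 mod 97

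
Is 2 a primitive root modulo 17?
2^{8} ≡ 1 (mod 17) and 8 < 16, so ord_17(2) = 8 ≠ 16 and 2 is not a primitive root.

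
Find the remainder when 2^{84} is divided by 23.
By Fermat: 2^{22} ≡ 1 (mod 23). 84 = 3×22 + 18. So 2^{84} ≡ 2^{18} ≡ 13 (mod 23)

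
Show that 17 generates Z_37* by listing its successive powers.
17^1, 17^2, ..., 17^{36} mod 37: [17, 30, 29, 12, 19, 27, 15, 33, 6, 28, 32, 26, 35, 3, 14, 16, 13, 36, 20, 7, 8, 25, 18, 10, 22, 4, 31, 9, 5, 11, 2, 34, 23, 21, 24, 1]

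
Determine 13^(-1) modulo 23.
Since 23 is prime, by Fermat 13^(-1) ≡ 13^{21} ≡ 16 (mod 23). Verify: 13 × 16 = 208 ≡ 1 (mod 23)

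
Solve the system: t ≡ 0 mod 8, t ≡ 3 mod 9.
M = 8 × 9 = 72. M₁ = 9, y₁ ≡ 1 mod 8. M₂ = 8, y₂ ≡ 8 mod 9. t = 0×9×1 + 3×8×8 ≡ 48 mod 72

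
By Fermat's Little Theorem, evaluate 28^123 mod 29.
By Fermat: 28^{28} ≡ 1 mod 29. 123 = 4×28 + 11. So 28^{123} ≡ 28^{11} ≡ 28 mod 29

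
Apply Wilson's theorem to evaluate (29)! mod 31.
(30)! = (29)! × (30) ≡ -1 mod 31. So (29)! ≡ -1 × (30)^(-1) ≡ (-1)×(-1) = 1 mod 31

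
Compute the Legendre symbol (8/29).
(8/29) = 8^{14} mod 29 = -1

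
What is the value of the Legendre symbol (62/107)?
(62/107) = 62^{53} mod 107 = 1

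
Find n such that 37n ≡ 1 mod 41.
Since 41 is prime, by Fermat 37^(-1) ≡ 37^{39} ≡ 10 mod 41. Verify: 37 × 10 = 370 ≡ 1 mod 41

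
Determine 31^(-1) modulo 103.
Since 103 is prime, by Fermat 31^(-1) ≡ 31^{101} ≡ 10 (mod 103). Verify: 31 × 10 = 310 ≡ 1 (mod 103)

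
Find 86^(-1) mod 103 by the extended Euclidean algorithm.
Extended GCD: 86(6) + 103(-5) = 1. So 86^(-1) ≡ 6 mod 103. Verify: 86 × 6 = 516 ≡ 1 mod 103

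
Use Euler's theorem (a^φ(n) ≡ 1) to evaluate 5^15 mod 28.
By Euler: 5^{12} ≡ 1 mod 28 since gcd(5, 28) = 1. 15 = 1×12 + 3. So 5^{15} ≡ 5^{3} ≡ 13 mod 28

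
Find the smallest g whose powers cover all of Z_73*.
g = 5. Powers: [5, 25, 52, 41, 59, 3, 15, 2, 10, 50, ...] generates all 72 non-zero residues.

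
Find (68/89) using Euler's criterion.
(68/89) = 68^{44} mod 89 = 1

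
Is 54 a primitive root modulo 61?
ord_61(54) divides 60. For each prime q|60: 54^{30}≡60, 54^{20}≡47, 54^{12}≡34, none ≡ 1. So 54 has order 60 and is a primitive root mod 61.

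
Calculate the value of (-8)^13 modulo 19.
By repeated squaring (mod 19): (-8)^{1}≡11, (-8)^{2}≡7, (-8)^{4}≡11, (-8)^{8}≡7. Then (-8)^{13} = (-8)^{8+4+1} ≡ 7 × 11 × 11 ≡ 11 (mod 19)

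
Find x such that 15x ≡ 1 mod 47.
Since 47 is prime, by Fermat 15^(-1) ≡ 15^{45} ≡ 22 mod 47. Verify: 15 × 22 = 330 ≡ 1 mod 47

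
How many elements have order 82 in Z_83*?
Number of primitive roots mod 83 = φ(p-1) = φ(82) = 40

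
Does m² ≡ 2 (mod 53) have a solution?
By Euler's criterion: 2^{26} ≡ 52 (mod 53). Since this equals -1 (≡ 52), 2 is not a QR.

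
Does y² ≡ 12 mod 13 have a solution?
By Euler's criterion: 12^{6} ≡ 1 mod 13. Since this equals 1, 12 is a QR.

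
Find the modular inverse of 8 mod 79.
Since 79 is prime, by Fermat 8^(-1) ≡ 8^{77} ≡ 10 mod 79. Verify: 8 × 10 = 80 ≡ 1 mod 79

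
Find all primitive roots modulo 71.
There are φ(70) = 24 primitive roots mod 71: {7, 11, 13, 21, 22, 28, 31, 33, 35, 42, 44, 47, 52, 53, 55, 56, 59, 61, 62, 63, 65, 67, 68, 69}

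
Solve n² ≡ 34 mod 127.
The square roots of 34 mod 127 are 62 and 65. Verify: 62² = 3844 ≡ 34 mod 127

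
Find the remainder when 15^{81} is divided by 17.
By Fermat: 15^{16} ≡ 1 (mod 17). 81 = 5×16 + 1. So 15^{81} ≡ 15^{1} ≡ 15 (mod 17)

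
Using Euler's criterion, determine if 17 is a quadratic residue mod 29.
By Euler's criterion: 17^{14} ≡ 28 mod 29. Since this equals -1 (≡ 28), 17 is not a QR.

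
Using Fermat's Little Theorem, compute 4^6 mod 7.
By Fermat's Little Theorem, 4^{6} ≡ 1 (mod 7) since 7 is prime and gcd(4, 7) = 1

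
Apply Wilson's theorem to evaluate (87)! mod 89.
(88)! = (87)! × (88) ≡ -1 (mod 89). So (87)! ≡ -1 × (88)^(-1) ≡ (-1)×(-1) = 1 (mod 89)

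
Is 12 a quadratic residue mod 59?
By Euler's criterion: 12^{29} ≡ 1 (mod 59). Since this equals 1, 12 is a QR.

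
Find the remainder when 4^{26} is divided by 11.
By Fermat: 4^{10} ≡ 1 (mod 11). 26 = 2×10 + 6. So 4^{26} ≡ 4^{6} ≡ 4 (mod 11)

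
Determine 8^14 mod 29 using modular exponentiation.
By repeated squaring (mod 29): 8^{1}≡8, 8^{2}≡6, 8^{4}≡7, 8^{8}≡20. Then 8^{14} = 8^{8+4+2} ≡ 20 × 7 × 6 ≡ 28 (mod 29)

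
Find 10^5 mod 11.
By repeated squaring mod 11: 10^{1}≡10, 10^{2}≡1, 10^{4}≡1. Then 10^{5} = 10^{4+1} ≡ 1 × 10 ≡ 10 mod 11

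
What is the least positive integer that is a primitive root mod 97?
g = 5. Powers: [5, 25, 28, 43, 21, 8, 40, 6, 30, 53, ...] generates all 96 non-zero residues.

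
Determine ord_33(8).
Powers of 8 mod 33: 8^1≡8, 8^2≡31, 8^3≡17, 8^4≡4, 8^5≡32, 8^6≡25, 8^7≡2, 8^8≡16, 8^9≡29, 8^10≡1. ord_33(8) = 10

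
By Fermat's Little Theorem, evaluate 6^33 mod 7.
By Fermat: 6^{6} ≡ 1 (mod 7). 33 = 5×6 + 3. So 6^{33} ≡ 6^{3} ≡ 6 (mod 7)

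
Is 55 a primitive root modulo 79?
55^{3} ≡ 1 mod 79 and 3 < 78, so ord_79(55) = 3 ≠ 78 and 55 is not a primitive root.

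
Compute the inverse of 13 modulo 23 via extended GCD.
Extended GCD: 13(-7) + 23(4) = 1. So 13^(-1) ≡ -7 ≡ 16 mod 23. Verify: 13 × 16 = 208 ≡ 1 mod 23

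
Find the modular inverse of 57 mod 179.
Since 179 is prime, by Fermat 57^(-1) ≡ 57^{177} ≡ 22 (mod 179). Verify: 57 × 22 = 1254 ≡ 1 (mod 179)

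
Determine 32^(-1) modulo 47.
Since 47 is prime, by Fermat 32^(-1) ≡ 32^{45} ≡ 25 mod 47. Verify: 32 × 25 = 800 ≡ 1 mod 47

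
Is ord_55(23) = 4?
Powers of 23 mod 55: 23^1≡23, 23^2≡34, 23^3≡12, 23^4≡1. First k with 23^k≡1 is k=4. Yes, ord_55(23) = 4.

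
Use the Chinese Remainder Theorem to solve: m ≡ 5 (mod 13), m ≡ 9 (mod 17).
M = 13 × 17 = 221. M₁ = 17, y₁ ≡ 10 (mod 13). M₂ = 13, y₂ ≡ 4 (mod 17). m = 5×17×10 + 9×13×4 ≡ 213 (mod 221)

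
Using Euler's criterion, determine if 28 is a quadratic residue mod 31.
By Euler's criterion: 28^{15} ≡ 1 (mod 31). Since this equals 1, 28 is a QR.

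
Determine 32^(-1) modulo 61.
Since 61 is prime, by Fermat 32^(-1) ≡ 32^{59} ≡ 21 (mod 61). Verify: 32 × 21 = 672 ≡ 1 (mod 61)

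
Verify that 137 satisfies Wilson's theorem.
(136)! mod 137 = 136. Since this equals -1 mod 137, Wilson confirms 137 is prime.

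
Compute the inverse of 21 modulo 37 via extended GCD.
Extended GCD: 21(-7) + 37(4) = 1. So 21^(-1) ≡ -7 ≡ 30 mod 37. Verify: 21 × 30 = 630 ≡ 1 mod 37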